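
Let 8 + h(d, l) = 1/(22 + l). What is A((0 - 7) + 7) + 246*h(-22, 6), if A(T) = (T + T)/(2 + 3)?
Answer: -27429/14 ≈ -1959.2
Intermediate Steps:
h(d, l) = -8 + 1/(22 + l)
A(T) = 2*T/5 (A(T) = (2*T)/5 = (2*T)*(⅕) = 2*T/5)
A((0 - 7) + 7) + 246*h(-22, 6) = 2*((0 - 7) + 7)/5 + 246*((-175 - 8*6)/(22 + 6)) = 2*(-7 + 7)/5 + 246*((-175 - 48)/28) = (⅖)*0 + 246*((1/28)*(-223)) = 0 + 246*(-223/28) = 0 - 27429/14 = -27429/14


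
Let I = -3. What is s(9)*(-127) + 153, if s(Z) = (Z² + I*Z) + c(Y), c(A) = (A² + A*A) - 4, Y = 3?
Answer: -8483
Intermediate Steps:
c(A) = -4 + 2*A² (c(A) = (A² + A²) - 4 = 2*A² - 4 = -4 + 2*A²)
s(Z) = 14 + Z² - 3*Z (s(Z) = (Z² - 3*Z) + (-4 + 2*3²) = (Z² - 3*Z) + (-4 + 2*9) = (Z² - 3*Z) + (-4 + 18) = (Z² - 3*Z) + 14 = 14 + Z² - 3*Z)
s(9)*(-127) + 153 = (14 + 9² - 3*9)*(-127) + 153 = (14 + 81 - 27)*(-127) + 153 = 68*(-127) + 153 = -8636 + 153 = -8483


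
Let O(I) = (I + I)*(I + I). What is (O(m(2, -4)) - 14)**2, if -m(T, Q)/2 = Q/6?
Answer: 3844/81 ≈ 47.457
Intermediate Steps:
m(T, Q) = -Q/3 (m(T, Q) = -2*Q/6 = -Q/3)
O(I) = 4*I**2 (O(I) = (2*I)*(2*I) = 4*I**2)
(O(m(2, -4)) - 14)**2 = (4*(-1/3*(-4))**2 - 14)**2 = (4*(4/3)**2 - 14)**2 = (4*(16/9) - 14)**2 = (64/9 - 14)**2 = (-62/9)**2 = 3844/81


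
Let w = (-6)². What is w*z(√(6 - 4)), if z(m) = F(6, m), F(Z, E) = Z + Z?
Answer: 432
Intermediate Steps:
F(Z, E) = 2*Z
z(m) = 12 (z(m) = 2*6 = 12)
w = 36
w*z(√(6 - 4)) = 36*12 = 432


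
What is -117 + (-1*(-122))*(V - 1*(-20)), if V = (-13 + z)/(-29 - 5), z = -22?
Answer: 41626/17 ≈ 2448.6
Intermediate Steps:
V = 35/34 (V = (-13 - 22)/(-29 - 5) = -35/(-34) = -35*(-1/34) = 35/34 ≈ 1.0294)
-117 + (-1*(-122))*(V - 1*(-20)) = -117 + (-1*(-122))*(35/34 - 1*(-20)) = -117 + 122*(35/34 + 20) = -117 + 122*(715/34) = -117 + 43615/17 = 41626/17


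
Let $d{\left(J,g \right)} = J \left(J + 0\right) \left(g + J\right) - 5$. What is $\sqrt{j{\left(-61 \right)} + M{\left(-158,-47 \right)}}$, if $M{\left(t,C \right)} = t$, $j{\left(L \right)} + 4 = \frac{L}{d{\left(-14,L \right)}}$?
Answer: $\frac{i \sqrt{35029501045}}{14705} \approx 12.728 i$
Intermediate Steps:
$d{\left(J,g \right)} = -5 + J^{2} \left(J + g\right)$ ($d{\left(J,g \right)} = J J \left(J + g\right) - 5 = J^{2} \left(J + g\right) - 5 = -5 + J^{2} \left(J + g\right)$)
$j{\left(L \right)} = -4 + \frac{L}{-2749 + 196 L}$ ($j{\left(L \right)} = -4 + \frac{L}{-5 + \left(-14\right)^{3} + L \left(-14\right)^{2}} = -4 + \frac{L}{-5 - 2744 + L 196} = -4 + \frac{L}{-5 - 2744 + 196 L} = -4 + \frac{L}{-2749 + 196 L}$)
$\sqrt{j{\left(-61 \right)} + M{\left(-158,-47 \right)}} = \sqrt{\frac{10996 - -47763}{-2749 + 196 \left(-61\right)} - 158} = \sqrt{\frac{10996 + 47763}{-2749 - 11956} - 158} = \sqrt{\frac{1}{-14705} \cdot 58759 - 158} = \sqrt{\left(- \frac{1}{14705}\right) 58759 - 158} = \sqrt{- \frac{58759}{14705} - 158} = \sqrt{- \frac{2382149}{14705}} = \frac{i \sqrt{35029501045}}{14705}$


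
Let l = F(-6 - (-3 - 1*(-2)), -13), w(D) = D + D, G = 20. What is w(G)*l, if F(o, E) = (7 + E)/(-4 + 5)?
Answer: -240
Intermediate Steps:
F(o, E) = 7 + E (F(o, E) = (7 + E)/1 = (7 + E)*1 = 7 + E)
w(D) = 2*D
l = -6 (l = 7 - 13 = -6)
w(G)*l = (2*20)*(-6) = 40*(-6) = -240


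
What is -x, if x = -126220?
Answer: 126220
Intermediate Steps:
-x = -1*(-126220) = 126220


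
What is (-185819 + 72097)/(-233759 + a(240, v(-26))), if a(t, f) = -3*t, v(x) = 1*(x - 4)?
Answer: 16246/33497 ≈ 0.48500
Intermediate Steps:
v(x) = -4 + x (v(x) = 1*(-4 + x) = -4 + x)
(-185819 + 72097)/(-233759 + a(240, v(-26))) = (-185819 + 72097)/(-233759 - 3*240) = -113722/(-233759 - 720) = -113722/(-234479) = -113722*(-1/234479) = 16246/33497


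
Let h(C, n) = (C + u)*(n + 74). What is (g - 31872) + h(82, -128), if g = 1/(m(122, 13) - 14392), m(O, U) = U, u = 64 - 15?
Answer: -560004535/14379 ≈ -38946.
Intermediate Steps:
u = 49
h(C, n) = (49 + C)*(74 + n) (h(C, n) = (C + 49)*(n + 74) = (49 + C)*(74 + n))
g = -1/14379 (g = 1/(13 - 14392) = 1/(-14379) = -1/14379 ≈ -6.9546e-5)
(g - 31872) + h(82, -128) = (-1/14379 - 31872) + (3626 + 49*(-128) + 74*82 + 82*(-128)) = -458287489/14379 + (3626 - 6272 + 6068 - 10496) = -458287489/14379 - 7074 = -560004535/14379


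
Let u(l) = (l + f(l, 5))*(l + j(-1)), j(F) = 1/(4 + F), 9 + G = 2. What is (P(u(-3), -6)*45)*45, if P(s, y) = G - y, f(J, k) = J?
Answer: -2025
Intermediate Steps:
G = -7 (G = -9 + 2 = -7)
u(l) = 2*l*(⅓ + l) (u(l) = (l + l)*(l + 1/(4 - 1)) = (2*l)*(l + 1/3) = (2*l)*(l + ⅓) = (2*l)*(⅓ + l) = 2*l*(⅓ + l))
P(s, y) = -7 - y
(P(u(-3), -6)*45)*45 = ((-7 - 1*(-6))*45)*45 = ((-7 + 6)*45)*45 = -1*45*45 = -45*45 = -2025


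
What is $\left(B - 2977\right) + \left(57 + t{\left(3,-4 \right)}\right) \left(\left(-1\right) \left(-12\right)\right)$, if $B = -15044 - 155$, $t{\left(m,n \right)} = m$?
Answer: $-17456$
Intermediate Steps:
$B = -15199$ ($B = -15044 - 155 = -15199$)
$\left(B - 2977\right) + \left(57 + t{\left(3,-4 \right)}\right) \left(\left(-1\right) \left(-12\right)\right) = \left(-15199 - 2977\right) + \left(57 + 3\right) \left(\left(-1\right) \left(-12\right)\right) = -18176 + 60 \cdot 12 = -18176 + 720 = -17456$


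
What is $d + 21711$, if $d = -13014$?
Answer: $8697$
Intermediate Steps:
$d + 21711 = -13014 + 21711 = 8697$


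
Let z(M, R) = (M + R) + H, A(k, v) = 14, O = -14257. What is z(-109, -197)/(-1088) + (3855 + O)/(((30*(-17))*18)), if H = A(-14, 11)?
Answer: 51463/36720 ≈ 1.4015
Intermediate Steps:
H = 14
z(M, R) = 14 + M + R (z(M, R) = (M + R) + 14 = 14 + M + R)
z(-109, -197)/(-1088) + (3855 + O)/(((30*(-17))*18)) = (14 - 109 - 197)/(-1088) + (3855 - 14257)/(((30*(-17))*18)) = -292*(-1/1088) - 10402/((-510*18)) = 73/272 - 10402/(-9180) = 73/272 - 10402*(-1/9180) = 73/272 + 5201/4590 = 51463/36720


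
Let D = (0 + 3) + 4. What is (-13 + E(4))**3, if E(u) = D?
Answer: -216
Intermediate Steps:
D = 7 (D = 3 + 4 = 7)
E(u) = 7
(-13 + E(4))**3 = (-13 + 7)**3 = (-6)**3 = -216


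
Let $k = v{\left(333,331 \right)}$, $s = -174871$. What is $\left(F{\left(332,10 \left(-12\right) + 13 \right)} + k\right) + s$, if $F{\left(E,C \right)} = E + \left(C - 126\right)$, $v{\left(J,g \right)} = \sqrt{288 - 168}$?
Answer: $-174772 + 2 \sqrt{30} \approx -1.7476 \cdot 10^{5}$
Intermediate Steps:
$v{\left(J,g \right)} = 2 \sqrt{30}$ ($v{\left(J,g \right)} = \sqrt{120} = 2 \sqrt{30}$)
$F{\left(E,C \right)} = -126 + C + E$ ($F{\left(E,C \right)} = E + \left(C - 126\right) = E + \left(-126 + C\right) = -126 + C + E$)
$k = 2 \sqrt{30} \approx 10.954$
$\left(F{\left(332,10 \left(-12\right) + 13 \right)} + k\right) + s = \left(\left(-126 + \left(10 \left(-12\right) + 13\right) + 332\right) + 2 \sqrt{30}\right) - 174871 = \left(\left(-126 + \left(-120 + 13\right) + 332\right) + 2 \sqrt{30}\right) - 174871 = \left(\left(-126 - 107 + 332\right) + 2 \sqrt{30}\right) - 174871 = \left(99 + 2 \sqrt{30}\right) - 174871 = -174772 + 2 \sqrt{30}$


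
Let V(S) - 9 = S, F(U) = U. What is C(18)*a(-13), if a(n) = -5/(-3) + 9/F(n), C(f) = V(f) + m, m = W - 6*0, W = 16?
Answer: 1634/39 ≈ 41.897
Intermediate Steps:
V(S) = 9 + S
m = 16 (m = 16 - 6*0 = 16 - 1*0 = 16 + 0 = 16)
C(f) = 25 + f (C(f) = (9 + f) + 16 = 25 + f)
a(n) = 5/3 + 9/n (a(n) = -5/(-3) + 9/n = -5*(-1/3) + 9/n = 5/3 + 9/n)
C(18)*a(-13) = (25 + 18)*(5/3 + 9/(-13)) = 43*(5/3 + 9*(-1/13)) = 43*(5/3 - 9/13) = 43*(38/39) = 1634/39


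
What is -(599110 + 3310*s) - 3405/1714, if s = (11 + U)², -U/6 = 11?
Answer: -18188731445/1714 ≈ -1.0612e+7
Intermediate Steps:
U = -66 (U = -6*11 = -66)
s = 3025 (s = (11 - 66)² = (-55)² = 3025)
-(599110 + 3310*s) - 3405/1714 = -3310/(1/(3025 + 181)) - 3405/1714 = -3310/(1/3206) - 3405*1/1714 = -3310/1/3206 - 3405/1714 = -3310*3206 - 3405/1714 = -10611860 - 3405/1714 = -18188731445/1714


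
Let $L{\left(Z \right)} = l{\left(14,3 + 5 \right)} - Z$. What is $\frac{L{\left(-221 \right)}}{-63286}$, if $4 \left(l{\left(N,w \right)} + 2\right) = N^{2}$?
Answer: $- \frac{134}{31643} \approx -0.0042347$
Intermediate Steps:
$l{\left(N,w \right)} = -2 + \frac{N^{2}}{4}$
$L{\left(Z \right)} = 47 - Z$ ($L{\left(Z \right)} = \left(-2 + \frac{14^{2}}{4}\right) - Z = \left(-2 + \frac{1}{4} \cdot 196\right) - Z = \left(-2 + 49\right) - Z = 47 - Z$)
$\frac{L{\left(-221 \right)}}{-63286} = \frac{47 - -221}{-63286} = \left(47 + 221\right) \left(- \frac{1}{63286}\right) = 268 \left(- \frac{1}{63286}\right) = - \frac{134}{31643}$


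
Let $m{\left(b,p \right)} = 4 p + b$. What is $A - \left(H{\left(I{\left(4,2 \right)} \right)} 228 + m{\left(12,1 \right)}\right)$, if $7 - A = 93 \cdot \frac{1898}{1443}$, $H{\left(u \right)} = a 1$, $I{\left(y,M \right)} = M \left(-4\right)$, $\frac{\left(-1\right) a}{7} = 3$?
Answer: $\frac{172297}{37} \approx 4656.7$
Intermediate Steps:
$a = -21$ ($a = \left(-7\right) 3 = -21$)
$I{\left(y,M \right)} = - 4 M$
$H{\left(u \right)} = -21$ ($H{\left(u \right)} = \left(-21\right) 1 = -21$)
$A = - \frac{4267}{37}$ ($A = 7 - 93 \cdot \frac{1898}{1443} = 7 - 93 \cdot 1898 \cdot \frac{1}{1443} = 7 - 93 \cdot \frac{146}{111} = 7 - \frac{4526}{37} = - \frac{4267}{37} \approx -115.32$)
$m{\left(b,p \right)} = b + 4 p$
$A - \left(H{\left(I{\left(4,2 \right)} \right)} 228 + m{\left(12,1 \right)}\right) = - \frac{4267}{37} - \left(\left(-21\right) 228 + \left(12 + 4 \cdot 1\right)\right) = - \frac{4267}{37} - \left(-4788 + \left(12 + 4\right)\right) = - \frac{4267}{37} - \left(-4788 + 16\right) = - \frac{4267}{37} - -4772 = - \frac{4267}{37} + 4772 = \frac{172297}{37}$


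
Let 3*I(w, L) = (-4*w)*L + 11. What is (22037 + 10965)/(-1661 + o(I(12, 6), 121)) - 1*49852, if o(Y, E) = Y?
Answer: -131160263/2630 ≈ -49871.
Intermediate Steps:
I(w, L) = 11/3 - 4*L*w/3 (I(w, L) = ((-4*w)*L + 11)/3 = (-4*L*w + 11)/3 = (11 - 4*L*w)/3 = 11/3 - 4*L*w/3)
(22037 + 10965)/(-1661 + o(I(12, 6), 121)) - 1*49852 = (22037 + 10965)/(-1661 + (11/3 - 4/3*6*12)) - 1*49852 = 33002/(-1661 + (11/3 - 96)) - 49852 = 33002/(-1661 - 277/3) - 49852 = 33002/(-5260/3) - 49852 = 33002*(-3/5260) - 49852 = -49503/2630 - 49852 = -131160263/2630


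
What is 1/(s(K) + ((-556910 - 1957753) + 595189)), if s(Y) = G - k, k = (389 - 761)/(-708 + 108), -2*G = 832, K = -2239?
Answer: -50/95994531 ≈ -5.2086e-7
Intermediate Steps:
G = -416 (G = -½*832 = -416)
k = 31/50 (k = -372/(-600) = -372*(-1/600) = 31/50 ≈ 0.62000)
s(Y) = -20831/50 (s(Y) = -416 - 1*31/50 = -416 - 31/50 = -20831/50)
1/(s(K) + ((-556910 - 1957753) + 595189)) = 1/(-20831/50 + ((-556910 - 1957753) + 595189)) = 1/(-20831/50 + (-2514663 + 595189)) = 1/(-20831/50 - 1919474) = 1/(-95994531/50) = -50/95994531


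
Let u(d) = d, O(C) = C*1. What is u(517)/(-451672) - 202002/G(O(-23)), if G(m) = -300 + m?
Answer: 91238480353/145890056 ≈ 625.39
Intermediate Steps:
O(C) = C
u(517)/(-451672) - 202002/G(O(-23)) = 517/(-451672) - 202002/(-300 - 23) = 517*(-1/451672) - 202002/(-323) = -517/451672 - 202002*(-1/323) = -517/451672 + 202002/323 = 91238480353/145890056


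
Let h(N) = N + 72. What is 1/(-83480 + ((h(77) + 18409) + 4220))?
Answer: -1/60702 ≈ -1.6474e-5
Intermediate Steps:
h(N) = 72 + N
1/(-83480 + ((h(77) + 18409) + 4220)) = 1/(-83480 + (((72 + 77) + 18409) + 4220)) = 1/(-83480 + ((149 + 18409) + 4220)) = 1/(-83480 + (18558 + 4220)) = 1/(-83480 + 22778) = 1/(-60702) = -1/60702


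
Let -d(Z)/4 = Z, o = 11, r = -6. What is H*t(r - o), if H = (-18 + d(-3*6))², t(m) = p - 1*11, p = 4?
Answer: -20412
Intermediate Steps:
d(Z) = -4*Z
t(m) = -7 (t(m) = 4 - 1*11 = 4 - 11 = -7)
H = 2916 (H = (-18 - (-12)*6)² = (-18 - 4*(-18))² = (-18 + 72)² = 54² = 2916)
H*t(r - o) = 2916*(-7) = -20412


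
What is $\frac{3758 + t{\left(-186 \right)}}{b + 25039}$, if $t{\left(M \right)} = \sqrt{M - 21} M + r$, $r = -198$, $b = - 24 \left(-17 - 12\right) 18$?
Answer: $\frac{3560}{37567} - \frac{558 i \sqrt{23}}{37567} \approx 0.094764 - 0.071235 i$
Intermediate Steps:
$b = 12528$ ($b = \left(-24\right) \left(-29\right) 18 = 696 \cdot 18 = 12528$)
$t{\left(M \right)} = -198 + M \sqrt{-21 + M}$ ($t{\left(M \right)} = \sqrt{M - 21} M - 198 = \sqrt{-21 + M} M - 198 = M \sqrt{-21 + M} - 198 = -198 + M \sqrt{-21 + M}$)
$\frac{3758 + t{\left(-186 \right)}}{b + 25039} = \frac{3758 - \left(198 + 186 \sqrt{-21 - 186}\right)}{12528 + 25039} = \frac{3758 - \left(198 + 186 \sqrt{-207}\right)}{37567} = \left(3758 - \left(198 + 186 \cdot 3 i \sqrt{23}\right)\right) \frac{1}{37567} = \left(3758 - \left(198 + 558 i \sqrt{23}\right)\right) \frac{1}{37567} = \left(3560 - 558 i \sqrt{23}\right) \frac{1}{37567} = \frac{3560}{37567} - \frac{558 i \sqrt{23}}{37567}$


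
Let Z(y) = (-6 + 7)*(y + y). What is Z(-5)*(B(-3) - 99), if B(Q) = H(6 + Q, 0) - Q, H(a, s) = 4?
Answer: 920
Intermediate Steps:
Z(y) = 2*y (Z(y) = 1*(2*y) = 2*y)
B(Q) = 4 - Q
Z(-5)*(B(-3) - 99) = (2*(-5))*((4 - 1*(-3)) - 99) = -10*((4 + 3) - 99) = -10*(7 - 99) = -10*(-92) = 920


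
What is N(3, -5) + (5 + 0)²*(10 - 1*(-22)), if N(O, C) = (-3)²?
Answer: 809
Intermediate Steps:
N(O, C) = 9
N(3, -5) + (5 + 0)²*(10 - 1*(-22)) = 9 + (5 + 0)²*(10 - 1*(-22)) = 9 + 5²*(10 + 22) = 9 + 25*32 = 9 + 800 = 809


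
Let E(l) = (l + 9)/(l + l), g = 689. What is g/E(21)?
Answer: 4823/5 ≈ 964.60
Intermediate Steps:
E(l) = (9 + l)/(2*l) (E(l) = (9 + l)/((2*l)) = (9 + l)*(1/(2*l)) = (9 + l)/(2*l))
g/E(21) = 689/(((½)*(9 + 21)/21)) = 689/(((½)*(1/21)*30)) = 689/(5/7) = 689*(7/5) = 4823/5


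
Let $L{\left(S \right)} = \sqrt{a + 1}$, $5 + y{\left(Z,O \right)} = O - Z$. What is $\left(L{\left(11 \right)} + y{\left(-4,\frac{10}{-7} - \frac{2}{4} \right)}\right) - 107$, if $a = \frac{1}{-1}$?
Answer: $- \frac{1539}{14} \approx -109.93$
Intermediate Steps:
$a = -1$
$y{\left(Z,O \right)} = -5 + O - Z$ ($y{\left(Z,O \right)} = -5 + \left(O - Z\right) = -5 + O - Z$)
$L{\left(S \right)} = 0$ ($L{\left(S \right)} = \sqrt{-1 + 1} = \sqrt{0} = 0$)
$\left(L{\left(11 \right)} + y{\left(-4,\frac{10}{-7} - \frac{2}{4} \right)}\right) - 107 = \left(0 - \frac{41}{14}\right) - 107 = - \frac{41}{14} - 107 = - \frac{1539}{14}$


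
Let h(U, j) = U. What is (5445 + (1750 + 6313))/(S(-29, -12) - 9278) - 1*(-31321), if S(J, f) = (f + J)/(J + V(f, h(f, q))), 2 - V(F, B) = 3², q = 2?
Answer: 10459694119/333967 ≈ 31320.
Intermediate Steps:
V(F, B) = -7 (V(F, B) = 2 - 1*3² = 2 - 1*9 = 2 - 9 = -7)
S(J, f) = (J + f)/(-7 + J) (S(J, f) = (f + J)/(J - 7) = (J + f)/(-7 + J))
(5445 + (1750 + 6313))/(S(-29, -12) - 9278) - 1*(-31321) = (5445 + (1750 + 6313))/((-29 - 12)/(-7 - 29) - 9278) - 1*(-31321) = (5445 + 8063)/(-41/(-36) - 9278) + 31321 = 13508/(-1/36*(-41) - 9278) + 31321 = 13508/(41/36 - 9278) + 31321 = 13508/(-333967/36) + 31321 = 13508*(-36/333967) + 31321 = -486288/333967 + 31321 = 10459694119/333967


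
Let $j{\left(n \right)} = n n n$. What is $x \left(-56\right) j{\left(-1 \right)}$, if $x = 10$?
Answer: $560$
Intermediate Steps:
$j{\left(n \right)} = n^{3}$ ($j{\left(n \right)} = n^{2} n = n^{3}$)
$x \left(-56\right) j{\left(-1 \right)} = 10 \left(-56\right) \left(-1\right)^{3} = \left(-560\right) \left(-1\right) = 560$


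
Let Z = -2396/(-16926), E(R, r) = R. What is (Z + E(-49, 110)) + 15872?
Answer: 133911247/8463 ≈ 15823.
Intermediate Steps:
Z = 1198/8463 (Z = -2396*(-1/16926) = 1198/8463 ≈ 0.14156)
(Z + E(-49, 110)) + 15872 = (1198/8463 - 49) + 15872 = -413489/8463 + 15872 = 133911247/8463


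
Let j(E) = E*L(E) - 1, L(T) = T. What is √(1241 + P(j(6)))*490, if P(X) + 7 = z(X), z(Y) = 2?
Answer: 980*√309 ≈ 17227.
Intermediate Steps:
j(E) = -1 + E² (j(E) = E*E - 1 = E² - 1 = -1 + E²)
P(X) = -5 (P(X) = -7 + 2 = -5)
√(1241 + P(j(6)))*490 = √(1241 - 5)*490 = √1236*490 = (2*√309)*490 = 980*√309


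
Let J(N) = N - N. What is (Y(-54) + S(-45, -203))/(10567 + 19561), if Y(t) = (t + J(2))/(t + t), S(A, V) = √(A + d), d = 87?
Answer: 1/60256 + √42/30128 ≈ 0.00023170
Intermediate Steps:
J(N) = 0
S(A, V) = √(87 + A) (S(A, V) = √(A + 87) = √(87 + A))
Y(t) = ½ (Y(t) = (t + 0)/(t + t) = t/((2*t)) = t*(1/(2*t)) = ½)
(Y(-54) + S(-45, -203))/(10567 + 19561) = (½ + √(87 - 45))/(10567 + 19561) = (½ + √42)/30128 = (½ + √42)*(1/30128) = 1/60256 + √42/30128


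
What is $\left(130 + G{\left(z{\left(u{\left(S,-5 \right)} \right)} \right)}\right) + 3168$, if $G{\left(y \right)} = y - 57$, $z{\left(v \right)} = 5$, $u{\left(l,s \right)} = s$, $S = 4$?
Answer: $3246$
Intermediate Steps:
$G{\left(y \right)} = -57 + y$
$\left(130 + G{\left(z{\left(u{\left(S,-5 \right)} \right)} \right)}\right) + 3168 = \left(130 + \left(-57 + 5\right)\right) + 3168 = \left(130 - 52\right) + 3168 = 78 + 3168 = 3246$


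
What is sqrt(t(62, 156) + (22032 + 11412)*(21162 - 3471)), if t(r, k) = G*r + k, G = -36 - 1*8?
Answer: 8*sqrt(9244613) ≈ 24324.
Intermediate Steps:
G = -44 (G = -36 - 8 = -44)
t(r, k) = k - 44*r (t(r, k) = -44*r + k = k - 44*r)
sqrt(t(62, 156) + (22032 + 11412)*(21162 - 3471)) = sqrt((156 - 44*62) + (22032 + 11412)*(21162 - 3471)) = sqrt((156 - 2728) + 33444*17691) = sqrt(-2572 + 591657804) = sqrt(591655232) = 8*sqrt(9244613)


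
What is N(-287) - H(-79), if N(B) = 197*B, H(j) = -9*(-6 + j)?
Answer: -57304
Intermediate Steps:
H(j) = 54 - 9*j
N(-287) - H(-79) = 197*(-287) - (54 - 9*(-79)) = -56539 - (54 + 711) = -56539 - 1*765 = -56539 - 765 = -57304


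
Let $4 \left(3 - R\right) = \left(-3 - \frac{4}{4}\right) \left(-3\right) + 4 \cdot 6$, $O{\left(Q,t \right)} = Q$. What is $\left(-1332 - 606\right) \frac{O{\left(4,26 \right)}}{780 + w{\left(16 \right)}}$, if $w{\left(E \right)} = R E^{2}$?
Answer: $\frac{646}{63} \approx 10.254$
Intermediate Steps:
$R = -6$ ($R = 3 - \frac{\left(-3 - \frac{4}{4}\right) \left(-3\right) + 4 \cdot 6}{4} = 3 - \frac{\left(-3 - 1\right) \left(-3\right) + 24}{4} = 3 - \frac{\left(-4\right) \left(-3\right) + 24}{4} = 3 - \frac{12 + 24}{4} = 3 - 9 = -6$)
$w{\left(E \right)} = - 6 E^{2}$
$\left(-1332 - 606\right) \frac{O{\left(4,26 \right)}}{780 + w{\left(16 \right)}} = \left(-1332 - 606\right) \frac{4}{780 - 6 \cdot 16^{2}} = - 1938 \frac{4}{780 - 1536} = - 1938 \frac{4}{-756} = - 1938 \cdot 4 \left(- \frac{1}{756}\right) = \left(-1938\right) \left(- \frac{1}{189}\right) = \frac{646}{63}$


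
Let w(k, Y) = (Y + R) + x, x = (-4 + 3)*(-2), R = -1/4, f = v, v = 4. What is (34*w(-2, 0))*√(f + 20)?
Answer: 119*√6 ≈ 291.49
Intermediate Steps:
f = 4
R = -¼ (R = -1*¼ = -¼ ≈ -0.25000)
x = 2 (x = -1*(-2) = 2)
w(k, Y) = 7/4 + Y (w(k, Y) = (Y - ¼) + 2 = (-¼ + Y) + 2 = 7/4 + Y)
(34*w(-2, 0))*√(f + 20) = (34*(7/4 + 0))*√(4 + 20) = (34*(7/4))*√24 = 119*(2*√6)/2 = 119*√6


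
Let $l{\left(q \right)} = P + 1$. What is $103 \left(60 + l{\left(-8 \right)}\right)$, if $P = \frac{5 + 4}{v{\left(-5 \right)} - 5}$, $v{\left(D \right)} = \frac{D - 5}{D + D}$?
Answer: $\frac{24205}{4} \approx 6051.3$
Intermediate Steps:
$v{\left(D \right)} = \frac{-5 + D}{2 D}$
$P = - \frac{9}{4}$ ($P = \frac{5 + 4}{\frac{-5 - 5}{2 \left(-5\right)} - 5} = \frac{9}{\frac{1}{2} \left(- \frac{1}{5}\right) \left(-10\right) - 5} = \frac{9}{1 - 5} = \frac{9}{-4} = 9 \left(- \frac{1}{4}\right) = - \frac{9}{4} \approx -2.25$)
$l{\left(q \right)} = - \frac{5}{4}$ ($l{\left(q \right)} = - \frac{9}{4} + 1 = - \frac{5}{4}$)
$103 \left(60 + l{\left(-8 \right)}\right) = 103 \left(60 - \frac{5}{4}\right) = 103 \cdot \frac{235}{4} = \frac{24205}{4}$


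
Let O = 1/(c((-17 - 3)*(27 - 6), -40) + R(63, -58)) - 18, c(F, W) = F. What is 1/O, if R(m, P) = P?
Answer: -478/8605 ≈ -0.055549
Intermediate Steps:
O = -8605/478 (O = 1/((-17 - 3)*(27 - 6) - 58) - 18 = 1/(-20*21 - 58) - 18 = 1/(-420 - 58) - 18 = 1/(-478) - 18 = -1/478 - 18 = -8605/478 ≈ -18.002)
1/O = 1/(-8605/478) = -478/8605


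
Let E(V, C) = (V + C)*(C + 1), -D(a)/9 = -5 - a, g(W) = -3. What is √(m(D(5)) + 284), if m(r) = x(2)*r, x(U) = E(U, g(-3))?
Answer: 4*√29 ≈ 21.541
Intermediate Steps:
D(a) = 45 + 9*a (D(a) = -9*(-5 - a) = 45 + 9*a)
E(V, C) = (1 + C)*(C + V) (E(V, C) = (C + V)*(1 + C) = (1 + C)*(C + V))
x(U) = 6 - 2*U (x(U) = -3 + U + (-3)² - 3*U = -3 + U + 9 - 3*U = 6 - 2*U)
m(r) = 2*r (m(r) = (6 - 2*2)*r = (6 - 4)*r = 2*r)
√(m(D(5)) + 284) = √(2*(45 + 9*5) + 284) = √(2*(45 + 45) + 284) = √(2*90 + 284) = √(180 + 284) = √464 = 4*√29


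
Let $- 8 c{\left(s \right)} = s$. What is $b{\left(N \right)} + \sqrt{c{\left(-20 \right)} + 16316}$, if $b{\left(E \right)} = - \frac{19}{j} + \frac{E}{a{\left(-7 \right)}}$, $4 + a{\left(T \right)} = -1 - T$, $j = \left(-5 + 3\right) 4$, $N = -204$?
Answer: $- \frac{797}{8} + \frac{\sqrt{65274}}{2} \approx 28.119$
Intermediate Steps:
$c{\left(s \right)} = - \frac{s}{8}$
$j = -8$ ($j = \left(-2\right) 4 = -8$)
$a{\left(T \right)} = -5 - T$ ($a{\left(T \right)} = -4 - \left(1 + T\right) = -5 - T$)
$b{\left(E \right)} = \frac{19}{8} + \frac{E}{2}$ ($b{\left(E \right)} = - \frac{19}{-8} + \frac{E}{-5 - -7} = \left(-19\right) \left(- \frac{1}{8}\right) + \frac{E}{-5 + 7} = \frac{19}{8} + \frac{E}{2}$)
$b{\left(N \right)} + \sqrt{c{\left(-20 \right)} + 16316} = \left(\frac{19}{8} + \frac{1}{2} \left(-204\right)\right) + \sqrt{\left(- \frac{1}{8}\right) \left(-20\right) + 16316} = \left(\frac{19}{8} - 102\right) + \sqrt{\frac{5}{2} + 16316} = - \frac{797}{8} + \sqrt{\frac{32637}{2}} = - \frac{797}{8} + \frac{\sqrt{65274}}{2}$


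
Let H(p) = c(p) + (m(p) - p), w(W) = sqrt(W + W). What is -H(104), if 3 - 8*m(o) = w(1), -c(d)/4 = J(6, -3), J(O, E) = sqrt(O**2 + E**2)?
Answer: 829/8 + 12*sqrt(5) + sqrt(2)/8 ≈ 130.63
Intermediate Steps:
J(O, E) = sqrt(E**2 + O**2)
c(d) = -12*sqrt(5) (c(d) = -4*sqrt((-3)**2 + 6**2) = -4*sqrt(9 + 36) = -12*sqrt(5))
w(W) = sqrt(2)*sqrt(W) (w(W) = sqrt(2*W) = sqrt(2)*sqrt(W))
m(o) = 3/8 - sqrt(2)/8 (m(o) = 3/8 - sqrt(2)*sqrt(1)/8 = 3/8 - sqrt(2)/8)
H(p) = 3/8 - p - 12*sqrt(5) - sqrt(2)/8 (H(p) = -12*sqrt(5) + ((3/8 - sqrt(2)/8) - p) = -12*sqrt(5) + (3/8 - p - sqrt(2)/8) = 3/8 - p - 12*sqrt(5) - sqrt(2)/8)
-H(104) = -(3/8 - 1*104 - 12*sqrt(5) - sqrt(2)/8) = -(3/8 - 104 - 12*sqrt(5) - sqrt(2)/8) = -(-829/8 - 12*sqrt(5) - sqrt(2)/8) = 829/8 + 12*sqrt(5) + sqrt(2)/8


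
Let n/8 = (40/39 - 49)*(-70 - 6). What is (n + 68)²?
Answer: 1300101648400/1521 ≈ 8.5477e+8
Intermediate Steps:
n = 1137568/39 (n = 8*((40/39 - 49)*(-70 - 6)) = 8*((40*(1/39) - 49)*(-76)) = 8*((40/39 - 49)*(-76)) = 8*(-1871/39*(-76)) = 8*(142196/39) = 1137568/39 ≈ 29168.)
(n + 68)² = (1137568/39 + 68)² = (1140220/39)² = 1300101648400/1521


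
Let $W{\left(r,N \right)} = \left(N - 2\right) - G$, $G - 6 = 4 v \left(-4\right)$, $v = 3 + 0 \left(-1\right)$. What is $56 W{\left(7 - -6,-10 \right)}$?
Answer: $1680$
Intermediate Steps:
$v = 3$ ($v = 3 + 0 = 3$)
$G = -42$ ($G = 6 + 4 \cdot 3 \left(-4\right) = 6 + 12 \left(-4\right) = 6 - 48 = -42$)
$W{\left(r,N \right)} = 40 + N$ ($W{\left(r,N \right)} = \left(N - 2\right) - -42 = \left(N - 2\right) + 42 = \left(-2 + N\right) + 42 = 40 + N$)
$56 W{\left(7 - -6,-10 \right)} = 56 \left(40 - 10\right) = 56 \cdot 30 = 1680$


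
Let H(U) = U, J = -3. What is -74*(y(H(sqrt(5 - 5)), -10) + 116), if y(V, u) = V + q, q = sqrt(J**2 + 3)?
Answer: -8584 - 148*sqrt(3) ≈ -8840.3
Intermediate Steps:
q = 2*sqrt(3) (q = sqrt((-3)**2 + 3) = sqrt(9 + 3) = sqrt(12) = 2*sqrt(3) ≈ 3.4641)
y(V, u) = V + 2*sqrt(3)
-74*(y(H(sqrt(5 - 5)), -10) + 116) = -74*((sqrt(5 - 5) + 2*sqrt(3)) + 116) = -74*((sqrt(0) + 2*sqrt(3)) + 116) = -74*((0 + 2*sqrt(3)) + 116) = -74*(2*sqrt(3) + 116) = -74*(116 + 2*sqrt(3)) = -8584 - 148*sqrt(3)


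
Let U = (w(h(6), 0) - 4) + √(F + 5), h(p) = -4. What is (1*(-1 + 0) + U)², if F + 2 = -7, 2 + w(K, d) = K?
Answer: 117 - 44*I ≈ 117.0 - 44.0*I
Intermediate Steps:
w(K, d) = -2 + K
F = -9 (F = -2 - 7 = -9)
U = -10 + 2*I (U = ((-2 - 4) - 4) + √(-9 + 5) = (-6 - 4) + √(-4) = -10 + 2*I ≈ -10.0 + 2.0*I)
(1*(-1 + 0) + U)² = (1*(-1 + 0) + (-10 + 2*I))² = (1*(-1) + (-10 + 2*I))² = (-1 + (-10 + 2*I))² = (-11 + 2*I)²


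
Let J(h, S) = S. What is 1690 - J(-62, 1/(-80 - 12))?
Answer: 155481/92 ≈ 1690.0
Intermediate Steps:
1690 - J(-62, 1/(-80 - 12)) = 1690 - 1/(-80 - 12) = 1690 - 1/(-92) = 1690 - 1*(-1/92) = 1690 + 1/92 = 155481/92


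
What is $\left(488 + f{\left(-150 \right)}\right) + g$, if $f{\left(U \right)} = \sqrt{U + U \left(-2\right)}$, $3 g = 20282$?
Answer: $\frac{21746}{3} + 5 \sqrt{6} \approx 7260.9$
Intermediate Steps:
$g = \frac{20282}{3}$ ($g = \frac{1}{3} \cdot 20282 = \frac{20282}{3} \approx 6760.7$)
$f{\left(U \right)} = \sqrt{- U}$ ($f{\left(U \right)} = \sqrt{U - 2 U} = \sqrt{- U}$)
$\left(488 + f{\left(-150 \right)}\right) + g = \left(488 + \sqrt{\left(-1\right) \left(-150\right)}\right) + \frac{20282}{3} = \left(488 + \sqrt{150}\right) + \frac{20282}{3} = \left(488 + 5 \sqrt{6}\right) + \frac{20282}{3} = \frac{21746}{3} + 5 \sqrt{6}$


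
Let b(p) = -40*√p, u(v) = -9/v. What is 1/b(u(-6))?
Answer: -√6/120 ≈ -0.020412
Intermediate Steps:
1/b(u(-6)) = 1/(-40*3*√(-1/(-6))) = 1/(-40*√6/2) = 1/(-20*√6) = -√6/120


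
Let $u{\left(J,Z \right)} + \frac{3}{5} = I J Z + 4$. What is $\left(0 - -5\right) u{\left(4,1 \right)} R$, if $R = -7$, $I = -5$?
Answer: $581$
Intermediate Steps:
$u{\left(J,Z \right)} = \frac{17}{5} - 5 J Z$ ($u{\left(J,Z \right)} = - \frac{3}{5} + \left(- 5 J Z + 4\right) = - \frac{3}{5} - \left(-4 + 5 J Z\right) = \frac{17}{5} - 5 J Z$)
$\left(0 - -5\right) u{\left(4,1 \right)} R = \left(0 - -5\right) \left(\frac{17}{5} - 20 \cdot 1\right) \left(-7\right) = \left(0 + 5\right) \left(\frac{17}{5} - 20\right) \left(-7\right) = 5 \left(- \frac{83}{5}\right) \left(-7\right) = \left(-83\right) \left(-7\right) = 581$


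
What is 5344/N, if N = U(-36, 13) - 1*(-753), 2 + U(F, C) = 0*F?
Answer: 5344/751 ≈ 7.1158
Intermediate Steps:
U(F, C) = -2 (U(F, C) = -2 + 0*F = -2 + 0 = -2)
N = 751 (N = -2 - 1*(-753) = -2 + 753 = 751)
5344/N = 5344/751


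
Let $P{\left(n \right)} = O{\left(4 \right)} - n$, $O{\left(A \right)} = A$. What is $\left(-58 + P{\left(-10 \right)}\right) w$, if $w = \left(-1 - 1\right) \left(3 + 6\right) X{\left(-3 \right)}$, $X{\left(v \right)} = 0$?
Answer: $0$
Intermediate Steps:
$P{\left(n \right)} = 4 - n$
$w = 0$ ($w = \left(-1 - 1\right) \left(3 + 6\right) 0 = \left(-2\right) 9 \cdot 0 = \left(-18\right) 0 = 0$)
$\left(-58 + P{\left(-10 \right)}\right) w = \left(-58 + \left(4 - -10\right)\right) 0 = \left(-58 + \left(4 + 10\right)\right) 0 = \left(-58 + 14\right) 0 = \left(-44\right) 0 = 0$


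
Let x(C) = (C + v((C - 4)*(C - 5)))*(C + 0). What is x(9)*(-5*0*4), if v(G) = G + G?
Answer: 0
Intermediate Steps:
v(G) = 2*G
x(C) = C*(C + 2*(-5 + C)*(-4 + C)) (x(C) = (C + 2*((C - 4)*(C - 5)))*(C + 0) = (C + 2*((-4 + C)*(-5 + C)))*C = (C + 2*((-5 + C)*(-4 + C)))*C = (C + 2*(-5 + C)*(-4 + C))*C = C*(C + 2*(-5 + C)*(-4 + C)))
x(9)*(-5*0*4) = (9*(40 - 17*9 + 2*9²))*(-5*0*4) = (9*(40 - 153 + 2*81))*(0*4) = (9*(40 - 153 + 162))*0 = (9*49)*0 = 441*0 = 0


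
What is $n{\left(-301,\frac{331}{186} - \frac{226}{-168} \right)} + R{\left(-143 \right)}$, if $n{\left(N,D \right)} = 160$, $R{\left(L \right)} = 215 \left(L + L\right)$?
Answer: $-61330$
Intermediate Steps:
$R{\left(L \right)} = 430 L$ ($R{\left(L \right)} = 215 \cdot 2 L = 430 L$)
$n{\left(-301,\frac{331}{186} - \frac{226}{-168} \right)} + R{\left(-143 \right)} = 160 + 430 \left(-143\right) = 160 - 61490 = -61330$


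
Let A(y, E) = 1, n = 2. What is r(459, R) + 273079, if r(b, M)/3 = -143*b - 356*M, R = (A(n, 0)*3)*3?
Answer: 66556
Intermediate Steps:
R = 9 (R = (1*3)*3 = 3*3 = 9)
r(b, M) = -1068*M - 429*b (r(b, M) = 3*(-143*b - 356*M) = 3*(-356*M - 143*b) = -1068*M - 429*b)
r(459, R) + 273079 = (-1068*9 - 429*459) + 273079 = (-9612 - 196911) + 273079 = -206523 + 273079 = 66556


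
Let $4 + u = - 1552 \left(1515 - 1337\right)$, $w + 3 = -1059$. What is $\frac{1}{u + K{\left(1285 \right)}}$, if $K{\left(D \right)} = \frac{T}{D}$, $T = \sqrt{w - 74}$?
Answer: $- \frac{114041854625}{31505202758702784} - \frac{1285 i \sqrt{71}}{31505202758702784} \approx -3.6198 \cdot 10^{-6} - 3.4368 \cdot 10^{-13} i$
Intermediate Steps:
$w = -1062$ ($w = -3 - 1059 = -1062$)
$u = -276260$ ($u = -4 - 1552 \left(1515 - 1337\right) = -4 - 276256 = -276260$)
$T = 4 i \sqrt{71}$ ($T = \sqrt{-1062 - 74} = \sqrt{-1136} = 4 i \sqrt{71} \approx 33.705 i$)
$K{\left(D \right)} = \frac{4 i \sqrt{71}}{D}$
$\frac{1}{u + K{\left(1285 \right)}} = \frac{1}{-276260 + \frac{4 i \sqrt{71}}{1285}}$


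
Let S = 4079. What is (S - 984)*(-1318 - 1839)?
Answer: -9770915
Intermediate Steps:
(S - 984)*(-1318 - 1839) = (4079 - 984)*(-1318 - 1839) = 3095*(-3157) = -9770915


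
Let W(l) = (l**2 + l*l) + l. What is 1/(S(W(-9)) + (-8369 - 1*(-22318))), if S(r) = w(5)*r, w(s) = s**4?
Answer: 1/109574 ≈ 9.1262e-6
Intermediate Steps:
W(l) = l + 2*l**2 (W(l) = (l**2 + l**2) + l = 2*l**2 + l = l + 2*l**2)
S(r) = 625*r (S(r) = 5**4*r = 625*r)
1/(S(W(-9)) + (-8369 - 1*(-22318))) = 1/(625*(-9*(1 + 2*(-9))) + (-8369 - 1*(-22318))) = 1/(625*(-9*(1 - 18)) + (-8369 + 22318)) = 1/(625*(-9*(-17)) + 13949) = 1/(625*153 + 13949) = 1/(95625 + 13949) = 1/109574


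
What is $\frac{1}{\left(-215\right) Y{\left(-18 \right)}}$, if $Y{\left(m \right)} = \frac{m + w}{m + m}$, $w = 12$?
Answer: $- \frac{6}{215} \approx -0.027907$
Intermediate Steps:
$Y{\left(m \right)} = \frac{12 + m}{2 m}$ ($Y{\left(m \right)} = \frac{m + 12}{m + m} = \frac{12 + m}{2 m}$)
$\frac{1}{\left(-215\right) Y{\left(-18 \right)}} = \frac{1}{\left(-215\right) \frac{12 - 18}{2 \left(-18\right)}} = \frac{1}{\left(-215\right) \frac{1}{2} \left(- \frac{1}{18}\right) \left(-6\right)} = \frac{1}{\left(-215\right) \frac{1}{6}} = \frac{1}{- \frac{215}{6}} = - \frac{6}{215}$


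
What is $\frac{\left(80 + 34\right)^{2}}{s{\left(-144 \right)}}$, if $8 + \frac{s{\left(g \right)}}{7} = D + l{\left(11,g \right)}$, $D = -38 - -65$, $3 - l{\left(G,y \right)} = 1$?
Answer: $\frac{4332}{49} \approx 88.408$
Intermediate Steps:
$l{\left(G,y \right)} = 2$ ($l{\left(G,y \right)} = 3 - 1 = 2$)
$D = 27$ ($D = -38 + 65 = 27$)
$s{\left(g \right)} = 147$ ($s{\left(g \right)} = -56 + 7 \left(27 + 2\right) = -56 + 7 \cdot 29 = -56 + 203 = 147$)
$\frac{\left(80 + 34\right)^{2}}{s{\left(-144 \right)}} = \frac{\left(80 + 34\right)^{2}}{147} = 114^{2} \cdot \frac{1}{147} = 12996 \cdot \frac{1}{147} = \frac{4332}{49}$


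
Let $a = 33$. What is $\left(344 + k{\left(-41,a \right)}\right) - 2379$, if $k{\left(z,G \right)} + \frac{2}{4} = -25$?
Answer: $- \frac{4121}{2} \approx -2060.5$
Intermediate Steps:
$k{\left(z,G \right)} = - \frac{51}{2}$ ($k{\left(z,G \right)} = - \frac{1}{2} - 25 = - \frac{51}{2}$)
$\left(344 + k{\left(-41,a \right)}\right) - 2379 = \left(344 - \frac{51}{2}\right) - 2379 = \frac{637}{2} - 2379 = - \frac{4121}{2}$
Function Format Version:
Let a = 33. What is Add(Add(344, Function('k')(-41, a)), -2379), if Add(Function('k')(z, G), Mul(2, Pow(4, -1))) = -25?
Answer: Rational(-4121, 2) ≈ -2060.5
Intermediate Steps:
Function('k')(z, G) = Rational(-51, 2) (Function('k')(z, G) = Add(Rational(-1, 2), -25) = Rational(-51, 2))
Add(Add(344, Function('k')(-41, a)), -2379) = Add(Add(344, Rational(-51, 2)), -2379) = Add(Rational(637, 2), -2379) = Rational(-4121, 2)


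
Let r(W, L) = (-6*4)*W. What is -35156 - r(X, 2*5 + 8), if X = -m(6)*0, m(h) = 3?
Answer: -35156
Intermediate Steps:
X = 0 (X = -1*3*0 = -3*0 = 0)
r(W, L) = -24*W
-35156 - r(X, 2*5 + 8) = -35156 - (-24)*0 = -35156 - 1*0 = -35156 + 0 = -35156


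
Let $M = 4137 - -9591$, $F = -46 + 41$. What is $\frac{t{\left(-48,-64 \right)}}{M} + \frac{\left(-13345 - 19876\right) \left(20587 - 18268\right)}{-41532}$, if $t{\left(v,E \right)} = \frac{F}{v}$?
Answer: $\frac{4230392986393}{2280605184} \approx 1854.9$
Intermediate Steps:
$F = -5$
$M = 13728$ ($M = 4137 + 9591 = 13728$)
$t{\left(v,E \right)} = - \frac{5}{v}$
$\frac{t{\left(-48,-64 \right)}}{M} + \frac{\left(-13345 - 19876\right) \left(20587 - 18268\right)}{-41532} = \frac{\left(-5\right) \frac{1}{-48}}{13728} + \frac{\left(-13345 - 19876\right) \left(20587 - 18268\right)}{-41532} = \left(-5\right) \left(- \frac{1}{48}\right) \frac{1}{13728} + \left(-33221\right) 2319 \left(- \frac{1}{41532}\right) = \frac{5}{48} \cdot \frac{1}{13728} - - \frac{25679833}{13844} = \frac{5}{658944} + \frac{25679833}{13844} = \frac{4230392986393}{2280605184}$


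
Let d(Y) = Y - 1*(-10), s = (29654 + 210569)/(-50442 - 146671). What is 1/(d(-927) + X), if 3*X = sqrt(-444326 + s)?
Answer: -542257863/526444684058 - I*sqrt(17263683040846893)/526444684058 ≈ -0.00103 - 0.00024958*I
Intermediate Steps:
s = -240223/197113 (s = 240223/(-197113) = 240223*(-1/197113) = -240223/197113 ≈ -1.2187)
d(Y) = 10 + Y (d(Y) = Y + 10 = 10 + Y)
X = I*sqrt(17263683040846893)/591339 (X = sqrt(-444326 - 240223/197113)/3 = sqrt(-87582671061/197113)/3 = (I*sqrt(17263683040846893)/197113)/3 = I*sqrt(17263683040846893)/591339 ≈ 222.19*I)
1/(d(-927) + X) = 1/((10 - 927) + I*sqrt(17263683040846893)/591339) = 1/(-917 + I*sqrt(17263683040846893)/591339)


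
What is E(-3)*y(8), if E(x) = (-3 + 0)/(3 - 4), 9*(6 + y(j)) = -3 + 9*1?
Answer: -16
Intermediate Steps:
y(j) = -16/3 (y(j) = -6 + (-3 + 9*1)/9 = -6 + (-3 + 9)/9 = -6 + (1/9)*6 = -6 + 2/3 = -16/3)
E(x) = 3 (E(x) = -3/(-1) = -3*(-1) = 3)
E(-3)*y(8) = 3*(-16/3) = -16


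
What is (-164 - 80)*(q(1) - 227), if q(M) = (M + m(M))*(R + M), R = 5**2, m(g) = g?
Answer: 42700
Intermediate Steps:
R = 25
q(M) = 2*M*(25 + M) (q(M) = (M + M)*(25 + M) = (2*M)*(25 + M) = 2*M*(25 + M))
(-164 - 80)*(q(1) - 227) = (-164 - 80)*(2*1*(25 + 1) - 227) = -244*(2*1*26 - 227) = -244*(52 - 227) = -244*(-175) = 42700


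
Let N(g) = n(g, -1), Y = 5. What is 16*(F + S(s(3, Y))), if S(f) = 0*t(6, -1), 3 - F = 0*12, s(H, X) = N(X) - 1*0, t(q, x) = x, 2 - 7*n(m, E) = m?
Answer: 48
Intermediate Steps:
n(m, E) = 2/7 - m/7
N(g) = 2/7 - g/7
s(H, X) = 2/7 - X/7 (s(H, X) = (2/7 - X/7) - 1*0 = (2/7 - X/7) + 0 = 2/7 - X/7)
F = 3 (F = 3 - 0*12 = 3 - 1*0 = 3 + 0 = 3)
S(f) = 0 (S(f) = 0*(-1) = 0)
16*(F + S(s(3, Y))) = 16*(3 + 0) = 16*3 = 48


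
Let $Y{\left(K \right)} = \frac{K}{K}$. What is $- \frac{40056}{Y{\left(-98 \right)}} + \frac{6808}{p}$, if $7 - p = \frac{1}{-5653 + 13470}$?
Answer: $- \frac{1069283036}{27359} \approx -39083.0$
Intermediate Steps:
$Y{\left(K \right)} = 1$
$p = \frac{54718}{7817}$ ($p = 7 - \frac{1}{-5653 + 13470} = 7 - \frac{1}{7817} = \frac{54718}{7817} \approx 6.9999$)
$- \frac{40056}{Y{\left(-98 \right)}} + \frac{6808}{p} = - \frac{40056}{1} + \frac{6808}{\frac{54718}{7817}} = \left(-40056\right) 1 + 6808 \cdot \frac{7817}{54718} = -40056 + \frac{26609068}{27359} = - \frac{1069283036}{27359}$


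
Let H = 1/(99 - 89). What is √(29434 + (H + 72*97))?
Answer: √3641810/10 ≈ 190.84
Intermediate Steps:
H = ⅒ (H = 1/10 = ⅒ ≈ 0.10000)
√(29434 + (H + 72*97)) = √(29434 + (⅒ + 72*97)) = √(29434 + (⅒ + 6984)) = √(29434 + 69841/10) = √(364181/10) = √3641810/10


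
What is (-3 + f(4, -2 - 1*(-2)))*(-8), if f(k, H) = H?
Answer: 24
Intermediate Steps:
(-3 + f(4, -2 - 1*(-2)))*(-8) = (-3 + (-2 - 1*(-2)))*(-8) = (-3 + (-2 + 2))*(-8) = (-3 + 0)*(-8) = -3*(-8) = 24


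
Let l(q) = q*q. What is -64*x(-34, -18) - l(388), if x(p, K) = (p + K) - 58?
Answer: -143504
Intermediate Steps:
x(p, K) = -58 + K + p (x(p, K) = (K + p) - 58 = -58 + K + p)
l(q) = q²
-64*x(-34, -18) - l(388) = -64*(-58 - 18 - 34) - 1*388² = -64*(-110) - 1*150544 = 7040 - 150544 = -143504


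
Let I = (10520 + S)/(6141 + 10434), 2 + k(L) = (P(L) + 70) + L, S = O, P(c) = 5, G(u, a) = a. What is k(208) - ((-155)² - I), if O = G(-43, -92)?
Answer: -131182124/5525 ≈ -23743.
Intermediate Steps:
O = -92
S = -92
k(L) = 73 + L (k(L) = -2 + ((5 + 70) + L) = -2 + (75 + L) = 73 + L)
I = 3476/5525 (I = (10520 - 92)/(6141 + 10434) = 10428/16575 = 10428*(1/16575) = 3476/5525 ≈ 0.62914)
k(208) - ((-155)² - I) = (73 + 208) - ((-155)² - 1*3476/5525) = 281 - (24025 - 3476/5525) = 281 - 1*132734649/5525 = 281 - 132734649/5525 = -131182124/5525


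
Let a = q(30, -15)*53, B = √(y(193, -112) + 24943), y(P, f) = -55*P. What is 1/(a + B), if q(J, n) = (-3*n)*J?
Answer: 3975/284410454 - √398/853231362 ≈ 1.3953e-5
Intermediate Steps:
q(J, n) = -3*J*n
B = 6*√398 (B = √(-55*193 + 24943) = √(-10615 + 24943) = √14328 = 6*√398 ≈ 119.70)
a = 71550 (a = -3*30*(-15)*53 = 1350*53 = 71550)
1/(a + B) = 1/(71550 + 6*√398)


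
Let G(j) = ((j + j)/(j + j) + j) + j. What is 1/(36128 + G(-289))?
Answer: 1/35551 ≈ 2.8129e-5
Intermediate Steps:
G(j) = 1 + 2*j (G(j) = ((2*j)/((2*j)) + j) + j = ((2*j)*(1/(2*j)) + j) + j = (1 + j) + j = 1 + 2*j)
1/(36128 + G(-289)) = 1/(36128 + (1 + 2*(-289))) = 1/(36128 + (1 - 578)) = 1/(36128 - 577) = 1/35551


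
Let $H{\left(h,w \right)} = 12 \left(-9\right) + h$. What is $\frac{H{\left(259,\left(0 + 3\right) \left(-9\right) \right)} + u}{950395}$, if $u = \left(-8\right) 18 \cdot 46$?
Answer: $- \frac{6473}{950395} \approx -0.0068109$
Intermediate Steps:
$H{\left(h,w \right)} = -108 + h$
$u = -6624$ ($u = \left(-144\right) 46 = -6624$)
$\frac{H{\left(259,\left(0 + 3\right) \left(-9\right) \right)} + u}{950395} = \frac{\left(-108 + 259\right) - 6624}{950395} = \left(151 - 6624\right) \frac{1}{950395} = \left(-6473\right) \frac{1}{950395} = - \frac{6473}{950395}$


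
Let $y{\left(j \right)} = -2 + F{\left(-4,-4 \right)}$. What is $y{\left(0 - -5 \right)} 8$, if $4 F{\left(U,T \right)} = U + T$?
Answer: $-32$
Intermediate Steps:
$F{\left(U,T \right)} = \frac{T}{4} + \frac{U}{4}$ ($F{\left(U,T \right)} = \frac{U + T}{4} = \frac{T + U}{4} = \frac{T}{4} + \frac{U}{4}$)
$y{\left(j \right)} = -4$ ($y{\left(j \right)} = -2 + \left(\frac{1}{4} \left(-4\right) + \frac{1}{4} \left(-4\right)\right) = -2 - 2 = -4$)
$y{\left(0 - -5 \right)} 8 = \left(-4\right) 8 = -32$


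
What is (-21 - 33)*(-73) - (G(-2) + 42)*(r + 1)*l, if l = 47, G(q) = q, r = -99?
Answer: 188182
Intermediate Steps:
(-21 - 33)*(-73) - (G(-2) + 42)*(r + 1)*l = (-21 - 33)*(-73) - (-2 + 42)*(-99 + 1)*47 = -54*(-73) - 40*(-98)*47 = 3942 - (-3920)*47 = 3942 - 1*(-184240) = 3942 + 184240 = 188182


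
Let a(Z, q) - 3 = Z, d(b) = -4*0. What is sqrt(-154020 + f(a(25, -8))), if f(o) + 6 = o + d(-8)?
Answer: I*sqrt(153998) ≈ 392.43*I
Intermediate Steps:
d(b) = 0
a(Z, q) = 3 + Z
f(o) = -6 + o (f(o) = -6 + (o + 0) = -6 + o)
sqrt(-154020 + f(a(25, -8))) = sqrt(-154020 + (-6 + (3 + 25))) = sqrt(-154020 + (-6 + 28)) = sqrt(-154020 + 22) = sqrt(-153998) = I*sqrt(153998)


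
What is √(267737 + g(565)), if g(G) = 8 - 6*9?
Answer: √267691 ≈ 517.39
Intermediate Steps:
g(G) = -46 (g(G) = 8 - 54 = -46)
√(267737 + g(565)) = √(267737 - 46) = √267691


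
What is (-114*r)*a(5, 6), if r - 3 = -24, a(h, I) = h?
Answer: 11970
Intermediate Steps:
r = -21 (r = 3 - 24 = -21)
(-114*r)*a(5, 6) = -114*(-21)*5 = 2394*5 = 11970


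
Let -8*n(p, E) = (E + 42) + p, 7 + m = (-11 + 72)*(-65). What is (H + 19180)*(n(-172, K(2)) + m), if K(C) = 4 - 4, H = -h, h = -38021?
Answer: -905091423/4 ≈ -2.2627e+8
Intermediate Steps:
m = -3972 (m = -7 + (-11 + 72)*(-65) = -7 + 61*(-65) = -7 - 3965 = -3972)
H = 38021 (H = -1*(-38021) = 38021)
K(C) = 0
n(p, E) = -21/4 - E/8 - p/8 (n(p, E) = -((E + 42) + p)/8 = -((42 + E) + p)/8 = -(42 + E + p)/8 = -21/4 - E/8 - p/8)
(H + 19180)*(n(-172, K(2)) + m) = (38021 + 19180)*((-21/4 - ⅛*0 - ⅛*(-172)) - 3972) = 57201*((-21/4 + 0 + 43/2) - 3972) = 57201*(65/4 - 3972) = 57201*(-15823/4) = -905091423/4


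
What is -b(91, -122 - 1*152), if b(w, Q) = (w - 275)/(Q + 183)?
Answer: -184/91 ≈ -2.0220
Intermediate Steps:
b(w, Q) = (-275 + w)/(183 + Q)
-b(91, -122 - 1*152) = -(-275 + 91)/(183 + (-122 - 1*152)) = -(-184)/(183 + (-122 - 152)) = -(-184)/(183 - 274) = -(-184)/(-91) = -(-1)*(-184)/91 = -1*184/91 = -184/91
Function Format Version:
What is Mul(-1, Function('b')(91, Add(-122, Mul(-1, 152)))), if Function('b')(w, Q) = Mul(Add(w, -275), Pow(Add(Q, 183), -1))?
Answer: Rational(-184, 91) ≈ -2.0220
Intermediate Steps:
Function('b')(w, Q) = Mul(Pow(Add(183, Q), -1), Add(-275, w)) (Function('b')(w, Q) = Mul(Add(-275, w), Pow(Add(183, Q), -1)) = Mul(Pow(Add(183, Q), -1), Add(-275, w)))
Mul(-1, Function('b')(91, Add(-122, Mul(-1, 152)))) = Mul(-1, Mul(Pow(Add(183, Add(-122, Mul(-1, 152))), -1), Add(-275, 91))) = Mul(-1, Mul(Pow(Add(183, Add(-122, -152)), -1), -184)) = Mul(-1, Mul(Pow(Add(183, -274), -1), -184)) = Mul(-1, Mul(Pow(-91, -1), -184)) = Mul(-1, Mul(Rational(-1, 91), -184)) = Mul(-1, Rational(184, 91)) = Rational(-184, 91)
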